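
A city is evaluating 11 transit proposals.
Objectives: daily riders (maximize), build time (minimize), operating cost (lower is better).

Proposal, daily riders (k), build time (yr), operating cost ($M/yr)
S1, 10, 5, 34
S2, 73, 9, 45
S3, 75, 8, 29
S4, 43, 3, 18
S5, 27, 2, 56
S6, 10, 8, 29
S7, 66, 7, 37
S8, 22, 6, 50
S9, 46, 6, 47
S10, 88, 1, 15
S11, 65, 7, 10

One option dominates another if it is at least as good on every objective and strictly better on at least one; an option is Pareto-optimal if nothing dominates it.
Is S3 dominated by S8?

No

S8 vs S3: S8 is worse on daily riders (22 vs 75), so it does not dominate S3.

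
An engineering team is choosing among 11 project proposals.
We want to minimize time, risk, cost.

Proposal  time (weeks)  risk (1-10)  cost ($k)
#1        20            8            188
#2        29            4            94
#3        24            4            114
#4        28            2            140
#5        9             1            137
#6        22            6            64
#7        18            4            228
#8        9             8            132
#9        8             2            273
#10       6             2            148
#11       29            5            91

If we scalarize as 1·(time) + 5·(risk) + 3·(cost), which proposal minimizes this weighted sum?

#1: 1·20 + 5·8 + 3·188 = 624
#2: 1·29 + 5·4 + 3·94 = 331
#3: 1·24 + 5·4 + 3·114 = 386
#4: 1·28 + 5·2 + 3·140 = 458
#5: 1·9 + 5·1 + 3·137 = 425
#6: 1·22 + 5·6 + 3·64 = 244
#7: 1·18 + 5·4 + 3·228 = 722
#8: 1·9 + 5·8 + 3·132 = 445
#9: 1·8 + 5·2 + 3·273 = 837
#10: 1·6 + 5·2 + 3·148 = 460
#11: 1·29 + 5·5 + 3·91 = 327
Lowest: #6 at 244.

#6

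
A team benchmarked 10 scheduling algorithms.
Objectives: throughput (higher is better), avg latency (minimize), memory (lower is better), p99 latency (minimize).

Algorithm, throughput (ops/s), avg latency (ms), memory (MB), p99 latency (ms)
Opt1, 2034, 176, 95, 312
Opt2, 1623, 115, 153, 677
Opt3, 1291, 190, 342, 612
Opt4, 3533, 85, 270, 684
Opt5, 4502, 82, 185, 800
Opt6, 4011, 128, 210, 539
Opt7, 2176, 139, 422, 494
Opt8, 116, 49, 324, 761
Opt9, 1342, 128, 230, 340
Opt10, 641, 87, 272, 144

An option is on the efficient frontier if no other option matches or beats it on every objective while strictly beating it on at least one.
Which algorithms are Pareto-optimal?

Opt1, Opt2, Opt4, Opt5, Opt6, Opt7, Opt8, Opt9, Opt10

Opt1: not dominated (best memory).
Opt2: not dominated.
Opt3: dominated by Opt1 (throughput 2034≥1291, avg latency 176≤190, memory 95≤342, p99 latency 312≤612).
Opt4: not dominated.
Opt5: not dominated (best throughput).
Opt6: not dominated.
Opt7: not dominated.
Opt8: not dominated (best avg latency).
Opt9: not dominated.
Opt10: not dominated (best p99 latency).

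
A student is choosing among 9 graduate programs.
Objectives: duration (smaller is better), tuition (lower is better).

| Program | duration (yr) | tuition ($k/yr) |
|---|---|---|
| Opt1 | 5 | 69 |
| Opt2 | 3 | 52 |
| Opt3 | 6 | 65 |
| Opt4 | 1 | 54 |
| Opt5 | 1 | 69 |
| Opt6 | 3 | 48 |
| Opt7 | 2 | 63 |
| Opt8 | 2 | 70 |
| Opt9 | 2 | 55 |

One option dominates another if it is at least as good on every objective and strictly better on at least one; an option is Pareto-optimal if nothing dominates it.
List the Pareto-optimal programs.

Opt4, Opt6

Opt1: dominated by Opt2 (duration 3≤5, tuition 52≤69).
Opt2: dominated by Opt6 (duration 3≤3, tuition 48≤52).
Opt3: dominated by Opt2 (duration 3≤6, tuition 52≤65).
Opt4: not dominated.
Opt5: dominated by Opt4 (duration 1≤1, tuition 54≤69).
Opt6: not dominated (best tuition).
Opt7: dominated by Opt4 (duration 1≤2, tuition 54≤63).
Opt8: dominated by Opt4 (duration 1≤2, tuition 54≤70).
Opt9: dominated by Opt4 (duration 1≤2, tuition 54≤55).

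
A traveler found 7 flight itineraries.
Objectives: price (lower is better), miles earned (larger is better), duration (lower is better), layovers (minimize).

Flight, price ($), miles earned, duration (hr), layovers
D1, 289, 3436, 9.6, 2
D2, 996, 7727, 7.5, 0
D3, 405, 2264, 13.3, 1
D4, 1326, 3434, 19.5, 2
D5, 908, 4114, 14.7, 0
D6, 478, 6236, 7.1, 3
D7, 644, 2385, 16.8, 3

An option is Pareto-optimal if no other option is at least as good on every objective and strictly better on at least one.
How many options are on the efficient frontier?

5

D1: not dominated (best price).
D2: not dominated (best miles earned).
D3: not dominated.
D4: dominated by D1 (price 289≤1326, miles earned 3436≥3434, duration 9.6≤19.5, layovers 2≤2).
D5: not dominated.
D6: not dominated (best duration).
D7: dominated by D1 (price 289≤644, miles earned 3436≥2385, duration 9.6≤16.8, layovers 2≤3).
Pareto-optimal: D1, D2, D3, D5, D6 → 5.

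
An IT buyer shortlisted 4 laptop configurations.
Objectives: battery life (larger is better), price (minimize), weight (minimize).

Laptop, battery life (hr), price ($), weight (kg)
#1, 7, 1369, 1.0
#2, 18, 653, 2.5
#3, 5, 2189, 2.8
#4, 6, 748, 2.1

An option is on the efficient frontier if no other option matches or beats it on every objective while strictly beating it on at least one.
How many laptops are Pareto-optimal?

3

#1: not dominated (best weight).
#2: not dominated (best battery life).
#3: dominated by #1 (battery life 7≥5, price 1369≤2189, weight 1.0≤2.8).
#4: not dominated.
Pareto-optimal: #1, #2, #4 → 3.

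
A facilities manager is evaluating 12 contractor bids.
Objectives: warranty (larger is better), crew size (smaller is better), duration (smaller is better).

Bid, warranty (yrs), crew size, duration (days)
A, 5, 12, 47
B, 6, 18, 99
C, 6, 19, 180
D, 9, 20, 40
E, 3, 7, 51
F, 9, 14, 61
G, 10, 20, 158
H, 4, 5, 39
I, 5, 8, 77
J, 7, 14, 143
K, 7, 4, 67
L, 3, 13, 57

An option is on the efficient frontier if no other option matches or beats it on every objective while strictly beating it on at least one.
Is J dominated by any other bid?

Yes

F vs J: warranty 9≥7, crew size 14≤14, duration 61≤143 — F is at least as good on every objective and strictly better on at least one, so F dominates J.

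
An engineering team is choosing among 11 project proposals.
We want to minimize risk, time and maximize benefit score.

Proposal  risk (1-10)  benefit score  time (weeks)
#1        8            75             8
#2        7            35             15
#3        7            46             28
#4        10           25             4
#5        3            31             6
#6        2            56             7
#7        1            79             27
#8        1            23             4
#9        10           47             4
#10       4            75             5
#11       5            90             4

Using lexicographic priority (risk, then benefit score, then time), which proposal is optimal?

#7

First minimize risk: best is 1, kept {#7, #8}.
Then maximize benefit score: best is 79, kept {#7}.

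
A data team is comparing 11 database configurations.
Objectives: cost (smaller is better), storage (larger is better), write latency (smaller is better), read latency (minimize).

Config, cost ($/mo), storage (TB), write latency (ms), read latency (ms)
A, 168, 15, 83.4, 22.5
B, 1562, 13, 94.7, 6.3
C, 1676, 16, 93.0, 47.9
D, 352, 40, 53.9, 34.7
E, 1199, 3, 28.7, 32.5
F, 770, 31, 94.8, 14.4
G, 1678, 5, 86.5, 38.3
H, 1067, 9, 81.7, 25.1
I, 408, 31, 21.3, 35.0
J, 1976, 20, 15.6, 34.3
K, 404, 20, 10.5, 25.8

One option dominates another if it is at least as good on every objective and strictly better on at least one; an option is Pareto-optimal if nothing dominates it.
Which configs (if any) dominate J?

K

K: cost 404≤1976, storage 20≥20, write latency 10.5≤15.6, read latency 25.8≤34.3 — dominates J.
Others (A, B, C, D, E, F, G, H, I) are each worse than J on at least one objective.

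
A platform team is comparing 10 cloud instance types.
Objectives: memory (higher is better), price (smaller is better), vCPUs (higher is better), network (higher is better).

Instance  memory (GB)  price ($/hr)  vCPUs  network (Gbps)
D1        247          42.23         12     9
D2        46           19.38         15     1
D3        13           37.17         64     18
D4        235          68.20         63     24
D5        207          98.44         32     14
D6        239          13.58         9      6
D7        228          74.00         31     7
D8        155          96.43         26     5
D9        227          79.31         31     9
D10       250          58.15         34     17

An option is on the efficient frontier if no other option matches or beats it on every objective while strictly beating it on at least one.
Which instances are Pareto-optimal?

D1, D2, D3, D4, D6, D10

D1: not dominated.
D2: not dominated.
D3: not dominated (best vCPUs).
D4: not dominated (best network).
D5: dominated by D4 (memory 235≥207, price 68.20≤98.44, vCPUs 63≥32, network 24≥14).
D6: not dominated (best price).
D7: dominated by D4 (memory 235≥228, price 68.20≤74.00, vCPUs 63≥31, network 24≥7).
D8: dominated by D4 (memory 235≥155, price 68.20≤96.43, vCPUs 63≥26, network 24≥5).
D9: dominated by D4 (memory 235≥227, price 68.20≤79.31, vCPUs 63≥31, network 24≥9).
D10: not dominated (best memory).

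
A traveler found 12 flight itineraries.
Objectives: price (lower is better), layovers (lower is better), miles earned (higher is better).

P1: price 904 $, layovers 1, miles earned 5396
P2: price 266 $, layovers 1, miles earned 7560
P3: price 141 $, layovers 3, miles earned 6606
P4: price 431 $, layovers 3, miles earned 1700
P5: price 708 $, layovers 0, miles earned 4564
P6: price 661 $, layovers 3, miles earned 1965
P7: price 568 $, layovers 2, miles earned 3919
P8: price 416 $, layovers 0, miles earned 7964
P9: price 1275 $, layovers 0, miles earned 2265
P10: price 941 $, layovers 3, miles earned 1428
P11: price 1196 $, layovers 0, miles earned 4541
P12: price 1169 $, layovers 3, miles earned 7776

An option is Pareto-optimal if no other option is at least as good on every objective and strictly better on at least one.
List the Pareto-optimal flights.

P2, P3, P8

P1: dominated by P2 (price 266≤904, layovers 1≤1, miles earned 7560≥5396).
P2: not dominated.
P3: not dominated (best price).
P4: dominated by P2 (price 266≤431, layovers 1≤3, miles earned 7560≥1700).
P5: dominated by P8 (price 416≤708, layovers 0≤0, miles earned 7964≥4564).
P6: dominated by P2 (price 266≤661, layovers 1≤3, miles earned 7560≥1965).
P7: dominated by P2 (price 266≤568, layovers 1≤2, miles earned 7560≥3919).
P8: not dominated (best miles earned).
P9: dominated by P5 (price 708≤1275, layovers 0≤0, miles earned 4564≥2265).
P10: dominated by P1 (price 904≤941, layovers 1≤3, miles earned 5396≥1428).
P11: dominated by P5 (price 708≤1196, layovers 0≤0, miles earned 4564≥4541).
P12: dominated by P8 (price 416≤1169, layovers 0≤3, miles earned 7964≥7776).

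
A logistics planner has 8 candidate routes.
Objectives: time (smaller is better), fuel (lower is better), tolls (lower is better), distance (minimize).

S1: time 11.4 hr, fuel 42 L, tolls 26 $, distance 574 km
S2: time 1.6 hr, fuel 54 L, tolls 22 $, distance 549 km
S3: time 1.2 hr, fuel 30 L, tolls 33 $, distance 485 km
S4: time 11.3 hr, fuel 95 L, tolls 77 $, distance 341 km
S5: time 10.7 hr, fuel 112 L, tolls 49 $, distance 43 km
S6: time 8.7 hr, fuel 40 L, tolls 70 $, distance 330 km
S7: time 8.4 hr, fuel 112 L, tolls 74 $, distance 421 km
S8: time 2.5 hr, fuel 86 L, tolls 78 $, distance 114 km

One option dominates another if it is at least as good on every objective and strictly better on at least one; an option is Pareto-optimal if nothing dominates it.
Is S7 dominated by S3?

S3 vs S7: S3 is worse on distance (485 vs 421), so it does not dominate S7.

No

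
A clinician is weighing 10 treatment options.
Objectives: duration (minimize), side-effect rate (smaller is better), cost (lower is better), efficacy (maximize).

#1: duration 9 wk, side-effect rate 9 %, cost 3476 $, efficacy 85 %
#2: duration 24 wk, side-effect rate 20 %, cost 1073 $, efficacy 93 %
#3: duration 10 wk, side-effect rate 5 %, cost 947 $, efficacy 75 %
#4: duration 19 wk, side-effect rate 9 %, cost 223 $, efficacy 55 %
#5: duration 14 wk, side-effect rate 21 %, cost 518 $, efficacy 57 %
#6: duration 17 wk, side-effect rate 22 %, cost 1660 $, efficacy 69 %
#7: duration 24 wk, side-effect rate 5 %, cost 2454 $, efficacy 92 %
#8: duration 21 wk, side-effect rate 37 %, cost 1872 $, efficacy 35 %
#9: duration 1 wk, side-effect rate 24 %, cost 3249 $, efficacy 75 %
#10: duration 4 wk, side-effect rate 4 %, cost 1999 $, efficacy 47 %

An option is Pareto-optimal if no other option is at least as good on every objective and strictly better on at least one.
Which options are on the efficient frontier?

#1: not dominated.
#2: not dominated (best efficacy).
#3: not dominated.
#4: not dominated (best cost).
#5: not dominated.
#6: dominated by #3 (duration 10≤17, side-effect rate 5≤22, cost 947≤1660, efficacy 75≥69).
#7: not dominated.
#8: dominated by #3 (duration 10≤21, side-effect rate 5≤37, cost 947≤1872, efficacy 75≥35).
#9: not dominated (best duration).
#10: not dominated (best side-effect rate).

#1, #2, #3, #4, #5, #7, #9, #10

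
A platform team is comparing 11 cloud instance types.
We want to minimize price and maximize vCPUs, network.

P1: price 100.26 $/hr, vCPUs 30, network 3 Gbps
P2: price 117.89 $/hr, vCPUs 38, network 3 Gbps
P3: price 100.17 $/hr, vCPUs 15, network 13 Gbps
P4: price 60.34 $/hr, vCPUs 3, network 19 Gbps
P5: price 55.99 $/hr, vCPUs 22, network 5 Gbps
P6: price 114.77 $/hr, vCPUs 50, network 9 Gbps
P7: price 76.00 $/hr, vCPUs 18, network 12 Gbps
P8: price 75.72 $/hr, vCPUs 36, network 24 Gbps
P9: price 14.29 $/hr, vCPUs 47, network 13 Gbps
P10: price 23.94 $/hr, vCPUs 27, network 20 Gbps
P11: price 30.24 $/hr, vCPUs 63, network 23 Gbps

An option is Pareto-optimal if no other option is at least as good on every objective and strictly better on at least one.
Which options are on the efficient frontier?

P1: dominated by P8 (price 75.72≤100.26, vCPUs 36≥30, network 24≥3).
P2: dominated by P6 (price 114.77≤117.89, vCPUs 50≥38, network 9≥3).
P3: dominated by P8 (price 75.72≤100.17, vCPUs 36≥15, network 24≥13).
P4: dominated by P10 (price 23.94≤60.34, vCPUs 27≥3, network 20≥19).
P5: dominated by P9 (price 14.29≤55.99, vCPUs 47≥22, network 13≥5).
P6: dominated by P11 (price 30.24≤114.77, vCPUs 63≥50, network 23≥9).
P7: dominated by P8 (price 75.72≤76.00, vCPUs 36≥18, network 24≥12).
P8: not dominated (best network).
P9: not dominated (best price).
P10: not dominated.
P11: not dominated (best vCPUs).

P8, P9, P10, P11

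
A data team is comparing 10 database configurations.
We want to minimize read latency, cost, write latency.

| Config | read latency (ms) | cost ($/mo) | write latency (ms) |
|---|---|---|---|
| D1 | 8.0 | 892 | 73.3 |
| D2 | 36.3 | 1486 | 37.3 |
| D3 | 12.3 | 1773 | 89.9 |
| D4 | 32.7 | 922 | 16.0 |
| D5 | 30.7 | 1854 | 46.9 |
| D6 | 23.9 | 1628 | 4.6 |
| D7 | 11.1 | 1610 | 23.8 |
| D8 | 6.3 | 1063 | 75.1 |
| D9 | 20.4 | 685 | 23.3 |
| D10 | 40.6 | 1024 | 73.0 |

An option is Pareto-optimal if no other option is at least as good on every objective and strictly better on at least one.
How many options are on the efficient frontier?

D1: not dominated.
D2: dominated by D4 (read latency 32.7≤36.3, cost 922≤1486, write latency 16.0≤37.3).
D3: dominated by D1 (read latency 8.0≤12.3, cost 892≤1773, write latency 73.3≤89.9).
D4: not dominated.
D5: dominated by D6 (read latency 23.9≤30.7, cost 1628≤1854, write latency 4.6≤46.9).
D6: not dominated (best write latency).
D7: not dominated.
D8: not dominated (best read latency).
D9: not dominated (best cost).
D10: dominated by D4 (read latency 32.7≤40.6, cost 922≤1024, write latency 16.0≤73.0).
Pareto-optimal: D1, D4, D6, D7, D8, D9 → 6.

6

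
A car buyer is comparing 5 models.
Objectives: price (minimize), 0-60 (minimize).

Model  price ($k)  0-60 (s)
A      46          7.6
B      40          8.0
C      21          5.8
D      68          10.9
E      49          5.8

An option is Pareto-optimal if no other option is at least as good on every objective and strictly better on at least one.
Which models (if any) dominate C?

A: worse on price (46 vs 21).
B: worse on price (40 vs 21).
D: worse on price (68 vs 21).
E: worse on price (49 vs 21).
No option dominates C.

none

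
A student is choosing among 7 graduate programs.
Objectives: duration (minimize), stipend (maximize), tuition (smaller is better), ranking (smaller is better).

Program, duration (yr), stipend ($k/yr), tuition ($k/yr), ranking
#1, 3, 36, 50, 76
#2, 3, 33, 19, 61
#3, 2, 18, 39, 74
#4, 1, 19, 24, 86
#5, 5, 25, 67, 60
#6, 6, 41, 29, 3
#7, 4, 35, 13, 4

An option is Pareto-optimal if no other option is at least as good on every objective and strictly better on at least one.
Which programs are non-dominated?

#1: not dominated.
#2: not dominated.
#3: not dominated.
#4: not dominated (best duration).
#5: dominated by #7 (duration 4≤5, stipend 35≥25, tuition 13≤67, ranking 4≤60).
#6: not dominated (best stipend).
#7: not dominated (best tuition).

#1, #2, #3, #4, #6, #7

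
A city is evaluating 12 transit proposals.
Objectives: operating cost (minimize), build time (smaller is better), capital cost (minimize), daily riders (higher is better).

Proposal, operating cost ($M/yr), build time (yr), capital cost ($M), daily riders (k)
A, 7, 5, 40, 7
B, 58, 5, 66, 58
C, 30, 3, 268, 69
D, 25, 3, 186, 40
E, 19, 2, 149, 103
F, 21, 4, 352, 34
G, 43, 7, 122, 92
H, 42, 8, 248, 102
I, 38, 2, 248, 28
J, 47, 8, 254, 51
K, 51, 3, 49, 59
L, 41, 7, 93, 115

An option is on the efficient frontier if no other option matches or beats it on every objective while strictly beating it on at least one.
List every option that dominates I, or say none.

E: operating cost 19≤38, build time 2≤2, capital cost 149≤248, daily riders 103≥28 — dominates I.
Others (A, B, C, D, F, G, H, J, K, L) are each worse than I on at least one objective.

E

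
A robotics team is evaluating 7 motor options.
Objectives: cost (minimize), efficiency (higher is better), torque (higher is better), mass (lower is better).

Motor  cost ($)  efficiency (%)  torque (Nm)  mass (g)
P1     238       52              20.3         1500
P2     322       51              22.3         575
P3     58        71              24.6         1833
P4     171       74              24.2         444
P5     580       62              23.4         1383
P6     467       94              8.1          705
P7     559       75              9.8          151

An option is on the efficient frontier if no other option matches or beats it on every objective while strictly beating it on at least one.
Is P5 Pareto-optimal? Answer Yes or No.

P4 vs P5: cost 171≤580, efficiency 74≥62, torque 24.2≥23.4, mass 444≤1383 — P4 is at least as good on every objective and strictly better on at least one, so P4 dominates P5.

No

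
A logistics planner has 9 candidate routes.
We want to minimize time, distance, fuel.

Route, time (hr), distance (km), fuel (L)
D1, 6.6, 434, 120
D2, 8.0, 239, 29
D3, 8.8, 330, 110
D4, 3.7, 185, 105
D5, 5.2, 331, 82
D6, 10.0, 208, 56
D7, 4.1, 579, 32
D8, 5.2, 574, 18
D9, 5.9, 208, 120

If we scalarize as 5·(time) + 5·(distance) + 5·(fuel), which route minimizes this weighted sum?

D1: 5·6.6 + 5·434 + 5·120 = 2803.0
D2: 5·8.0 + 5·239 + 5·29 = 1380.0
D3: 5·8.8 + 5·330 + 5·110 = 2244.0
D4: 5·3.7 + 5·185 + 5·105 = 1468.5
D5: 5·5.2 + 5·331 + 5·82 = 2091.0
D6: 5·10.0 + 5·208 + 5·56 = 1370.0
D7: 5·4.1 + 5·579 + 5·32 = 3075.5
D8: 5·5.2 + 5·574 + 5·18 = 2986.0
D9: 5·5.9 + 5·208 + 5·120 = 1669.5
Lowest: D6 at 1370.0.

D6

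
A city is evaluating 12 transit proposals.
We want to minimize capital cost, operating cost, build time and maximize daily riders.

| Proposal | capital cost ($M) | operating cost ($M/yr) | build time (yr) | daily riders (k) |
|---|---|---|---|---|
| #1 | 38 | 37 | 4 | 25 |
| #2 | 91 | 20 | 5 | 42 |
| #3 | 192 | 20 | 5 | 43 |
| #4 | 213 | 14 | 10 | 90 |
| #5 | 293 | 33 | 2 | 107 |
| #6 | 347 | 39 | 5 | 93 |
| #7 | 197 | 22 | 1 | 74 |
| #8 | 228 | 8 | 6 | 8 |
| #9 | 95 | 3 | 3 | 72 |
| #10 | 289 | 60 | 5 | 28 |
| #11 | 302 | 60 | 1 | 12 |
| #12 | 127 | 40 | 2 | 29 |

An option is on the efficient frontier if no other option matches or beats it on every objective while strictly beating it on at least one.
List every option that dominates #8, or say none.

#9

#9: capital cost 95≤228, operating cost 3≤8, build time 3≤6, daily riders 72≥8 — dominates #8.
Others (#1, #2, #3, #4, #5, #6, #7, #10, #11, #12) are each worse than #8 on at least one objective.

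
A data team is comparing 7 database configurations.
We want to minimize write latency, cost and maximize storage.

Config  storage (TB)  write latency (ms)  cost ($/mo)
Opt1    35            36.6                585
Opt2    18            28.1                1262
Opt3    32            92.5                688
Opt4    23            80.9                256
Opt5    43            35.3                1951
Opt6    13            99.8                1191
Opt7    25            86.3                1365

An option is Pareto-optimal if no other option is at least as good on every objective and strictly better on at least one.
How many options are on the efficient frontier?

Opt1: not dominated.
Opt2: not dominated (best write latency).
Opt3: dominated by Opt1 (storage 35≥32, write latency 36.6≤92.5, cost 585≤688).
Opt4: not dominated (best cost).
Opt5: not dominated (best storage).
Opt6: dominated by Opt1 (storage 35≥13, write latency 36.6≤99.8, cost 585≤1191).
Opt7: dominated by Opt1 (storage 35≥25, write latency 36.6≤86.3, cost 585≤1365).
Pareto-optimal: Opt1, Opt2, Opt4, Opt5 → 4.

4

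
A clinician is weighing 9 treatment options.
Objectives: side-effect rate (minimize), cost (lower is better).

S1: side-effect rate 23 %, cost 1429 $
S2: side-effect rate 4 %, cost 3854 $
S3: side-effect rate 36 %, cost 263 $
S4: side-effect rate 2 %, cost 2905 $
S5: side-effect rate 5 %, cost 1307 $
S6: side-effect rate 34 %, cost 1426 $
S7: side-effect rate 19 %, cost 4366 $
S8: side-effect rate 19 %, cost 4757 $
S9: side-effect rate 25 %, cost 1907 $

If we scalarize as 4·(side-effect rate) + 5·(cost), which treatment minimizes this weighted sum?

S1: 4·23 + 5·1429 = 7237
S2: 4·4 + 5·3854 = 19286
S3: 4·36 + 5·263 = 1459
S4: 4·2 + 5·2905 = 14533
S5: 4·5 + 5·1307 = 6555
S6: 4·34 + 5·1426 = 7266
S7: 4·19 + 5·4366 = 21906
S8: 4·19 + 5·4757 = 23861
S9: 4·25 + 5·1907 = 9635
Lowest: S3 at 1459.

S3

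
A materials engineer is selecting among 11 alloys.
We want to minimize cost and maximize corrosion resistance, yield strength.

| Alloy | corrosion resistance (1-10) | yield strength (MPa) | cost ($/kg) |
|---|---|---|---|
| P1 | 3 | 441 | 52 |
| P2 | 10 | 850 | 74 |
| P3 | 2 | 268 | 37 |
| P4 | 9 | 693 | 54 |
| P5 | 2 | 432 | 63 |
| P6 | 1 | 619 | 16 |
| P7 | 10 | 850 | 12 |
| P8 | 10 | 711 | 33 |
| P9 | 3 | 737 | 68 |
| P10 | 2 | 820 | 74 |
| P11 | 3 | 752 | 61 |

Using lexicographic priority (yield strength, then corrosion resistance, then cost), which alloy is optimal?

First maximize yield strength: best is 850, kept {P2, P7}.
Then maximize corrosion resistance: best is 10, kept {P2, P7}.
Then minimize cost: best is 12, kept {P7}.

P7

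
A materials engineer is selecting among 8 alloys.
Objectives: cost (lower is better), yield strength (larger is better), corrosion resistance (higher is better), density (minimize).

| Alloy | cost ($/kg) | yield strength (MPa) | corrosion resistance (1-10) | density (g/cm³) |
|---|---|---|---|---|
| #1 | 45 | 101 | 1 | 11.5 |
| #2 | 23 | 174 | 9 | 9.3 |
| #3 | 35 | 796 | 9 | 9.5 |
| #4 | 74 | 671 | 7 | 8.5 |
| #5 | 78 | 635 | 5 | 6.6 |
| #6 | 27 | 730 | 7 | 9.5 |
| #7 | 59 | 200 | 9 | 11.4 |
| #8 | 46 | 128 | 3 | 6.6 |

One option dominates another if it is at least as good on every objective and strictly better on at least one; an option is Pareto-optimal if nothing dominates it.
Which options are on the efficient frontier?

#1: dominated by #2 (cost 23≤45, yield strength 174≥101, corrosion resistance 9≥1, density 9.3≤11.5).
#2: not dominated (best cost).
#3: not dominated (best yield strength).
#4: not dominated.
#5: not dominated.
#6: not dominated.
#7: dominated by #3 (cost 35≤59, yield strength 796≥200, corrosion resistance 9≥9, density 9.5≤11.4).
#8: not dominated.

#2, #3, #4, #5, #6, #8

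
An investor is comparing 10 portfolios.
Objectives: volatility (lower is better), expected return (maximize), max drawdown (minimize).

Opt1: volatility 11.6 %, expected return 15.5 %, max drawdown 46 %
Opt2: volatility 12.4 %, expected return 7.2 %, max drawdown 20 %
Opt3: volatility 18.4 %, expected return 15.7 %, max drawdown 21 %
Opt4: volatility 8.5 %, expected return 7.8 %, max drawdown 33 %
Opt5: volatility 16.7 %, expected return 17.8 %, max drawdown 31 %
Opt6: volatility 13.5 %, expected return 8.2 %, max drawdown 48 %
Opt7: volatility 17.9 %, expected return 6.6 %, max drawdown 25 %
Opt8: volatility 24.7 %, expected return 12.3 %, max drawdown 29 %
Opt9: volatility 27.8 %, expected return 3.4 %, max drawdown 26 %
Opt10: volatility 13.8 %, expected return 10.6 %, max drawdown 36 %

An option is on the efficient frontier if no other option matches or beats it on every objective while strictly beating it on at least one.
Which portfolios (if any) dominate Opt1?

Opt2: worse on volatility (12.4 vs 11.6).
Opt3: worse on volatility (18.4 vs 11.6).
Opt4: worse on expected return (7.8 vs 15.5).
Opt5: worse on volatility (16.7 vs 11.6).
Opt6: worse on volatility (13.5 vs 11.6).
Opt7: worse on volatility (17.9 vs 11.6).
Opt8: worse on volatility (24.7 vs 11.6).
Opt9: worse on volatility (27.8 vs 11.6).
Opt10: worse on volatility (13.8 vs 11.6).
No option dominates Opt1.

none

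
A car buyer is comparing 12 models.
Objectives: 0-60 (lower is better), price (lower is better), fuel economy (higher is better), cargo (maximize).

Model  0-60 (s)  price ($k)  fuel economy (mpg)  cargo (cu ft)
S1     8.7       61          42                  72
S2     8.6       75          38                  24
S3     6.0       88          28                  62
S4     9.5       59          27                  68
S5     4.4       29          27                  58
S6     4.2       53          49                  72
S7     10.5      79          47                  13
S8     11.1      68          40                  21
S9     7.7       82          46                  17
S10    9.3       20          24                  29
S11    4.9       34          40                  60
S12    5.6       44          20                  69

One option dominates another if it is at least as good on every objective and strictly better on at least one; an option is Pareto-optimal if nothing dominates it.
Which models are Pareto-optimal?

S5, S6, S10, S11, S12

S1: dominated by S6 (0-60 4.2≤8.7, price 53≤61, fuel economy 49≥42, cargo 72≥72).
S2: dominated by S6 (0-60 4.2≤8.6, price 53≤75, fuel economy 49≥38, cargo 72≥24).
S3: dominated by S6 (0-60 4.2≤6.0, price 53≤88, fuel economy 49≥28, cargo 72≥62).
S4: dominated by S6 (0-60 4.2≤9.5, price 53≤59, fuel economy 49≥27, cargo 72≥68).
S5: not dominated.
S6: not dominated (best 0-60).
S7: dominated by S6 (0-60 4.2≤10.5, price 53≤79, fuel economy 49≥47, cargo 72≥13).
S8: dominated by S1 (0-60 8.7≤11.1, price 61≤68, fuel economy 42≥40, cargo 72≥21).
S9: dominated by S6 (0-60 4.2≤7.7, price 53≤82, fuel economy 49≥46, cargo 72≥17).
S10: not dominated (best price).
S11: not dominated.
S12: not dominated.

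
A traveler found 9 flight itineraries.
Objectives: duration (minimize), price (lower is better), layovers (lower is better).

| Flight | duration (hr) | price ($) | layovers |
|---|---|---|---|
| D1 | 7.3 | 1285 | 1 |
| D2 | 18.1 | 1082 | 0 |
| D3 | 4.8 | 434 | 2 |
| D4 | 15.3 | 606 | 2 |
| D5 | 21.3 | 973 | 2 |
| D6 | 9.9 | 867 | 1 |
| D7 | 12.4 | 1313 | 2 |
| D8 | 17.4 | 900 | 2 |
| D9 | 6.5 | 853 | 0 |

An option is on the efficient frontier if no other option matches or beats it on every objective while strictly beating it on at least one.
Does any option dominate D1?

D9 vs D1: duration 6.5≤7.3, price 853≤1285, layovers 0≤1 — D9 is at least as good on every objective and strictly better on at least one, so D9 dominates D1.

Yes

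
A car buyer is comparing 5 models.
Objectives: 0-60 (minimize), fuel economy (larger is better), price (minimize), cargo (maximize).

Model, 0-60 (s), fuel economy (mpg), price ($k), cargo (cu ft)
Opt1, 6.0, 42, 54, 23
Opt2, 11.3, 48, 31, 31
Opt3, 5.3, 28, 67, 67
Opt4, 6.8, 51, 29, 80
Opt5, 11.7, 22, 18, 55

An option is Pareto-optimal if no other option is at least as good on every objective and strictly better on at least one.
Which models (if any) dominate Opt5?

Opt1: worse on price (54 vs 18).
Opt2: worse on price (31 vs 18).
Opt3: worse on price (67 vs 18).
Opt4: worse on price (29 vs 18).
No option dominates Opt5.

none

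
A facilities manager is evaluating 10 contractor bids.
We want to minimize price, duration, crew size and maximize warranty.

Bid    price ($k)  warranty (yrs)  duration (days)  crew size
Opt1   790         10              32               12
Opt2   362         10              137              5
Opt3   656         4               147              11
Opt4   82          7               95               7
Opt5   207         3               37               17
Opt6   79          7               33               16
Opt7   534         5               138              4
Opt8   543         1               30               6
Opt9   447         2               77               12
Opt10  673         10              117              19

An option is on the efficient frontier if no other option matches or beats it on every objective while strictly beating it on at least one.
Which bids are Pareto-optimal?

Opt1: not dominated.
Opt2: not dominated.
Opt3: dominated by Opt2 (price 362≤656, warranty 10≥4, duration 137≤147, crew size 5≤11).
Opt4: not dominated.
Opt5: dominated by Opt6 (price 79≤207, warranty 7≥3, duration 33≤37, crew size 16≤17).
Opt6: not dominated (best price).
Opt7: not dominated (best crew size).
Opt8: not dominated (best duration).
Opt9: not dominated.
Opt10: not dominated.

Opt1, Opt2, Opt4, Opt6, Opt7, Opt8, Opt9, Opt10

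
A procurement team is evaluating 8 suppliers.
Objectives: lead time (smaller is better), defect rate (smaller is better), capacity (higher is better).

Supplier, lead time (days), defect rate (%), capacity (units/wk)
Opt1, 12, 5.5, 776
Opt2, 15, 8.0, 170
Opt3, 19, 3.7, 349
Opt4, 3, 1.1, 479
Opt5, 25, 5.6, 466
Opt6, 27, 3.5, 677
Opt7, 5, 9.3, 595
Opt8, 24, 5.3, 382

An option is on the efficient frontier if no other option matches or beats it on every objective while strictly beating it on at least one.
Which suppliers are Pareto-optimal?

Opt1, Opt4, Opt6, Opt7

Opt1: not dominated (best capacity).
Opt2: dominated by Opt1 (lead time 12≤15, defect rate 5.5≤8.0, capacity 776≥170).
Opt3: dominated by Opt4 (lead time 3≤19, defect rate 1.1≤3.7, capacity 479≥349).
Opt4: not dominated (best lead time).
Opt5: dominated by Opt1 (lead time 12≤25, defect rate 5.5≤5.6, capacity 776≥466).
Opt6: not dominated.
Opt7: not dominated.
Opt8: dominated by Opt4 (lead time 3≤24, defect rate 1.1≤5.3, capacity 479≥382).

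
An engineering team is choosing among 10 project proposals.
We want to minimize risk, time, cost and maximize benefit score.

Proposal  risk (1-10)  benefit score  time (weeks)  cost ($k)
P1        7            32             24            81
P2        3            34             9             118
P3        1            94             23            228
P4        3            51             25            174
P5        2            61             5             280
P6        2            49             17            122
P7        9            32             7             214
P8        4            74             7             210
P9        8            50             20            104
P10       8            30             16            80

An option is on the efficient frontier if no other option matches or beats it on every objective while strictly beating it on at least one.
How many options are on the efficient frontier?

P1: not dominated.
P2: not dominated.
P3: not dominated (best risk).
P4: not dominated.
P5: not dominated (best time).
P6: not dominated.
P7: dominated by P8 (risk 4≤9, benefit score 74≥32, time 7≤7, cost 210≤214).
P8: not dominated.
P9: not dominated.
P10: not dominated (best cost).
Pareto-optimal: P1, P2, P3, P4, P5, P6, P8, P9, P10 → 9.

9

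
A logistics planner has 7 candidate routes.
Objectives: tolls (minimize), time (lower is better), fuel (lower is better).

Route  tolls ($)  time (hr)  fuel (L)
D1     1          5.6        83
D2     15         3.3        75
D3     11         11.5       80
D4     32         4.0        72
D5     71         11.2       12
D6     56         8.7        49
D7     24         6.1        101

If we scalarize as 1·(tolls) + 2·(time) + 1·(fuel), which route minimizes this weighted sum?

D1: 1·1 + 2·5.6 + 1·83 = 95.2
D2: 1·15 + 2·3.3 + 1·75 = 96.6
D3: 1·11 + 2·11.5 + 1·80 = 114.0
D4: 1·32 + 2·4.0 + 1·72 = 112.0
D5: 1·71 + 2·11.2 + 1·12 = 105.4
D6: 1·56 + 2·8.7 + 1·49 = 122.4
D7: 1·24 + 2·6.1 + 1·101 = 137.2
Lowest: D1 at 95.2.

D1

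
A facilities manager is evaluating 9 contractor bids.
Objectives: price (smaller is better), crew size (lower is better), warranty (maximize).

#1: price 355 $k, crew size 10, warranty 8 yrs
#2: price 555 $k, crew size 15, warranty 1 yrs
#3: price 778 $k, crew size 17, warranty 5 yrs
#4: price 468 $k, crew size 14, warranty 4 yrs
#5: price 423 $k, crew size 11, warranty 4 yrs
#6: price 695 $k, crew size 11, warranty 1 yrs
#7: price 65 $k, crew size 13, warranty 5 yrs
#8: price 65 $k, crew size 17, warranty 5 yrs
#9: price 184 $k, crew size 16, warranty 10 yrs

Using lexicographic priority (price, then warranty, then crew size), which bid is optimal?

First minimize price: best is 65, kept {#7, #8}.
Then maximize warranty: best is 5, kept {#7, #8}.
Then minimize crew size: best is 13, kept {#7}.

#7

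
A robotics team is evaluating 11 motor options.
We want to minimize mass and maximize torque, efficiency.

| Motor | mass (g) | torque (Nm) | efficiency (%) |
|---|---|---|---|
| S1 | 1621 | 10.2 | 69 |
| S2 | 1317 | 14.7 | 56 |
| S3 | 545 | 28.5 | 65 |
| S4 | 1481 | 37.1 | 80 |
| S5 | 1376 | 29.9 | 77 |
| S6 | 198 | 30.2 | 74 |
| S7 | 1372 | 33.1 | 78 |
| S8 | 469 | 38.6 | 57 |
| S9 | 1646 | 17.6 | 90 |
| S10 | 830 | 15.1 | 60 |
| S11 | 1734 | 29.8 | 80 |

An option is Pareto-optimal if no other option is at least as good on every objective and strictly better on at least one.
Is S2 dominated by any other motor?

Yes

S3 vs S2: mass 545≤1317, torque 28.5≥14.7, efficiency 65≥56 — S3 is at least as good on every objective and strictly better on at least one, so S3 dominates S2.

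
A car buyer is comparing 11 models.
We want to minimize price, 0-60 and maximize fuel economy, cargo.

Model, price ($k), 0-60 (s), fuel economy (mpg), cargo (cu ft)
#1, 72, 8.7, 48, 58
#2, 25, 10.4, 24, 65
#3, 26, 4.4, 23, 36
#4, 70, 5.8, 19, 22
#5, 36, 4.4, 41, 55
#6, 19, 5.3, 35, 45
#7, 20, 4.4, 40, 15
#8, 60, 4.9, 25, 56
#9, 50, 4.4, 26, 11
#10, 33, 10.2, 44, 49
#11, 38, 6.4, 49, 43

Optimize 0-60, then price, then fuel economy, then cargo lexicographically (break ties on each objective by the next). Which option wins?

First minimize 0-60: best is 4.4, kept {#3, #5, #7, #9}.
Then minimize price: best is 20, kept {#7}.

#7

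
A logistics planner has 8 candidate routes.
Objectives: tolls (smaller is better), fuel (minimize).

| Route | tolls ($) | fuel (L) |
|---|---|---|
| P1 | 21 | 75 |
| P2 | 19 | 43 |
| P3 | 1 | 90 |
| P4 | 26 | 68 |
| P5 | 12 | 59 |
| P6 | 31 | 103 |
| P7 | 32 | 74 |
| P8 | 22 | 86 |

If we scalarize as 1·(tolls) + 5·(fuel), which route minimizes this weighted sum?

P2

P1: 1·21 + 5·75 = 396
P2: 1·19 + 5·43 = 234
P3: 1·1 + 5·90 = 451
P4: 1·26 + 5·68 = 366
P5: 1·12 + 5·59 = 307
P6: 1·31 + 5·103 = 546
P7: 1·32 + 5·74 = 402
P8: 1·22 + 5·86 = 452
Lowest: P2 at 234.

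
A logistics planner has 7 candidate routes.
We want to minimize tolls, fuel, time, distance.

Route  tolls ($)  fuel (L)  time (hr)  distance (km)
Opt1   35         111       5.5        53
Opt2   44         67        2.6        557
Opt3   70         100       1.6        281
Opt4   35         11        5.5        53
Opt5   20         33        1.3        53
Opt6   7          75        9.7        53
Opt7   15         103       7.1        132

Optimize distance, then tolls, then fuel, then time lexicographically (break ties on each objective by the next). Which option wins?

First minimize distance: best is 53, kept {Opt1, Opt4, Opt5, Opt6}.
Then minimize tolls: best is 7, kept {Opt6}.

Opt6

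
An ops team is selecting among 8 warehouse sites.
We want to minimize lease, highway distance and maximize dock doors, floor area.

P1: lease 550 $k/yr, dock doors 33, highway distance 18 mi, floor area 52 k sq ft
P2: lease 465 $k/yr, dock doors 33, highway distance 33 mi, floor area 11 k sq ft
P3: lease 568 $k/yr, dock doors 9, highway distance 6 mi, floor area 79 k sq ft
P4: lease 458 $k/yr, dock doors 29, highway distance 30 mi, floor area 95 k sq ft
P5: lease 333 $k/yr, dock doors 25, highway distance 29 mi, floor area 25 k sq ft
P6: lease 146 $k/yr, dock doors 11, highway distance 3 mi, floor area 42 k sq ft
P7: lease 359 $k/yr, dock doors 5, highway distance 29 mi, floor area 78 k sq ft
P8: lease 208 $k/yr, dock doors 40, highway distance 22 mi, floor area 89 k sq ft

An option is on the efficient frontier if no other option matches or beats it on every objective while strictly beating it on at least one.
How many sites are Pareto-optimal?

5

P1: not dominated.
P2: dominated by P8 (lease 208≤465, dock doors 40≥33, highway distance 22≤33, floor area 89≥11).
P3: not dominated.
P4: not dominated (best floor area).
P5: dominated by P8 (lease 208≤333, dock doors 40≥25, highway distance 22≤29, floor area 89≥25).
P6: not dominated (best lease).
P7: dominated by P8 (lease 208≤359, dock doors 40≥5, highway distance 22≤29, floor area 89≥78).
P8: not dominated (best dock doors).
Pareto-optimal: P1, P3, P4, P6, P8 → 5.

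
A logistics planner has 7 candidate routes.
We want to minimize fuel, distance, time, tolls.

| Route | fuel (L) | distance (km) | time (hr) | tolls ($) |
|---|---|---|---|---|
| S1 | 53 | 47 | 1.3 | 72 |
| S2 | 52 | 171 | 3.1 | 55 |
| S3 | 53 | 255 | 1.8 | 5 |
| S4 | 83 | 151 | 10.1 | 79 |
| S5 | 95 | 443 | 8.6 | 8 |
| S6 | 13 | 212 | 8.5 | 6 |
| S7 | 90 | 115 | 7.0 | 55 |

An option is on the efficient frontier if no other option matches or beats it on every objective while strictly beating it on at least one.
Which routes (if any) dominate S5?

S3: fuel 53≤95, distance 255≤443, time 1.8≤8.6, tolls 5≤8 — dominates S5.
S6: fuel 13≤95, distance 212≤443, time 8.5≤8.6, tolls 6≤8 — dominates S5.
Others (S1, S2, S4, S7) are each worse than S5 on at least one objective.

S3, S6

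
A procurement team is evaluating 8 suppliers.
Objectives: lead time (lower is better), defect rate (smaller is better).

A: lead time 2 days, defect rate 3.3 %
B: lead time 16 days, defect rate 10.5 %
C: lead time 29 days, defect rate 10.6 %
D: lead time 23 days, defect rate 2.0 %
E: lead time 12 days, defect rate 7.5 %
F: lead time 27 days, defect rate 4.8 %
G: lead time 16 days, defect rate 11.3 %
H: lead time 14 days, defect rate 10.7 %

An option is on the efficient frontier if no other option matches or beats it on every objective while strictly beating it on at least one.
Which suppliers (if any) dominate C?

A: lead time 2≤29, defect rate 3.3≤10.6 — dominates C.
B: lead time 16≤29, defect rate 10.5≤10.6 — dominates C.
D: lead time 23≤29, defect rate 2.0≤10.6 — dominates C.
E: lead time 12≤29, defect rate 7.5≤10.6 — dominates C.
F: lead time 27≤29, defect rate 4.8≤10.6 — dominates C.
Others (G, H) are each worse than C on at least one objective.

A, B, D, E, F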